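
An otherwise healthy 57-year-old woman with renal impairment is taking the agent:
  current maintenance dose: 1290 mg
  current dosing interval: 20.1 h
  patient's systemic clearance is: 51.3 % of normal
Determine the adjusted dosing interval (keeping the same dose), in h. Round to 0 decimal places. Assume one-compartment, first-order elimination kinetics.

To keep the same average steady-state level, dosing rate must scale with clearance.
CL ratio = 51.3 / 100 = 0.5130
New interval (same dose) = 20.1 / 0.5130 = 39.18 h

39 h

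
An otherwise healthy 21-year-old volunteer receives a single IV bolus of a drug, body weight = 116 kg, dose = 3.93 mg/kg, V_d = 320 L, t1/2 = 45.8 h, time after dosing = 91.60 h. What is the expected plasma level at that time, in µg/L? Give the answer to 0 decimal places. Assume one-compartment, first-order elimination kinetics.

Total dose = 3.93 × 116 = 455.9 mg
C₀ = Dose / Vd = 455.9 / 320 = 1.425 mg/L
k = ln2 / t½ = 0.693147 / 45.8 = 0.01513 h⁻¹
t / t½ = 91.60 / 45.8 = 2 half-lives
C = C₀ × (1/2)^2 = 1.425 × 0.2500 = 0.3563 mg/L
Convert: 0.3563 mg/L × 1000 = 356.3 µg/L

356 µg/L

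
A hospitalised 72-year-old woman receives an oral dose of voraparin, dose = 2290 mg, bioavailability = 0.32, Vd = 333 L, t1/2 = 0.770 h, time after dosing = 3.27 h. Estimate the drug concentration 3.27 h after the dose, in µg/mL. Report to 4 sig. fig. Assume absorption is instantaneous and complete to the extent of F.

0.1159 µg/mL

Amount reaching circulation = F × Dose = 0.32 × 2290 = 732.8 mg
C₀ = F·Dose / Vd = 732.8 / 333 = 2.201 mg/L
k = ln2 / t½ = 0.693147 / 0.770 = 0.9002 h⁻¹
C = C₀ · e^(−k·t) = 2.201 × e^(−0.9002 × 3.27)
  = 2.201 × 0.05267 = 0.1159 mg/L
(0.1159 mg/L = 0.1159 µg/mL)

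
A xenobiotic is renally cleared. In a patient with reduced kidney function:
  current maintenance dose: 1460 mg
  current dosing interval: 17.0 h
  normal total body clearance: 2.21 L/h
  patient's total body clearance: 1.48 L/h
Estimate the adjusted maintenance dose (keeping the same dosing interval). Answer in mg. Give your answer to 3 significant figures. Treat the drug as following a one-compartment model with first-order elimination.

978 mg

To keep the same average steady-state level, dosing rate must scale with clearance.
CL ratio = 1.48 / 2.21 = 0.6697
New dose (same interval) = 1460 × 0.6697 = 977.8 mg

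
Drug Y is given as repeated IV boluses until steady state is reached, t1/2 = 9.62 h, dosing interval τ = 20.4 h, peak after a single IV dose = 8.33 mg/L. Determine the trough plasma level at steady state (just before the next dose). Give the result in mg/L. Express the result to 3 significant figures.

2.49 mg/L

k = ln2 / t½ = 0.693147 / 9.62 = 0.07205 h⁻¹
e^(−kτ) = e^(−0.07205 × 20.4) = 0.2300
Accumulation ratio R = 1 / (1 − e^(−kτ)) = 1 / (1 − 0.2300) = 1.299
Steady-state trough = C₀ × R × e^(−kτ) = 8.33 × 1.299 × 0.2300 = 2.489 mg/L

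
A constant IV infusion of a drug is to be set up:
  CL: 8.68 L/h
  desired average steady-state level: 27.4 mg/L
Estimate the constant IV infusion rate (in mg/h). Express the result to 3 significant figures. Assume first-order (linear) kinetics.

At steady state, infusion rate R₀ = Css × CL = 27.4 × 8.680 = 237.8 mg/h

238 mg/h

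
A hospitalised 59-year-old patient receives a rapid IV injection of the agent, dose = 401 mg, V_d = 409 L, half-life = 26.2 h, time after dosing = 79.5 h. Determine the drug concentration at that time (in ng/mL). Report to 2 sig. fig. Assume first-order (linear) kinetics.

120 ng/mL

C₀ = Dose / Vd = 401.0 / 409 = 0.9804 mg/L
k = ln2 / t½ = 0.693147 / 26.2 = 0.02646 h⁻¹
C = C₀ · e^(−k·t) = 0.9804 × e^(−0.02646 × 79.5)
  = 0.9804 × 0.1220 = 0.1196 mg/L
Convert: 0.1196 mg/L × 1000 = 119.6 ng/mL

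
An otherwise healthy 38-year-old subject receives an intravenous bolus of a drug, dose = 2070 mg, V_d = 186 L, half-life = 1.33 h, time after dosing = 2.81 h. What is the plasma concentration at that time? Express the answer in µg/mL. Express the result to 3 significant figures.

2.57 µg/mL

C₀ = Dose / Vd = 2070 / 186 = 11.13 mg/L
k = ln2 / t½ = 0.693147 / 1.33 = 0.5212 h⁻¹
C = C₀ · e^(−k·t) = 11.13 × e^(−0.5212 × 2.81)
  = 11.13 × 0.2312 = 2.573 mg/L
(2.573 mg/L = 2.573 µg/mL)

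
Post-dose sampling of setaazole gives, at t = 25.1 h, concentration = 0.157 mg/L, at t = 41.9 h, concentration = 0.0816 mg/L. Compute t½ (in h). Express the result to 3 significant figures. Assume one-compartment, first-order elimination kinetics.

k = ln(C₁/C₂) / (t₂ − t₁) = ln(0.157/0.0816) / (41.9 − 25.1)
  = 0.6544 / 16.80 = 0.03895 h⁻¹
t½ = ln2 / k = 0.693147 / 0.03895 = 17.80 h

17.8 h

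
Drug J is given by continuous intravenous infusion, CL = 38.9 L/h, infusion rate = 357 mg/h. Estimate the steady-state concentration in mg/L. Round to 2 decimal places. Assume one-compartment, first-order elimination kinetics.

At steady state Css = R₀ / CL = 357 / 38.90 = 9.177 mg/L

9.18 mg/L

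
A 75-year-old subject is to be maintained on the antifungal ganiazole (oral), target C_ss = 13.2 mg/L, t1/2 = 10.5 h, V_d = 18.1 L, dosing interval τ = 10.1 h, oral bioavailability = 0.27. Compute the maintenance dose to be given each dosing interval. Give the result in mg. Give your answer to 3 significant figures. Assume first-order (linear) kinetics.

k = ln2 / t½ = 0.693147 / 10.5 = 0.06601 h⁻¹
CL = k × Vd = 0.06601 × 18.1 = 1.195 L/h
At steady state, F × (Dose/τ) = Css × CL.
Dose = Css × CL × τ / F = 13.2 × 1.195 × 10.1 / 0.27 = 590.1 mg

590 mg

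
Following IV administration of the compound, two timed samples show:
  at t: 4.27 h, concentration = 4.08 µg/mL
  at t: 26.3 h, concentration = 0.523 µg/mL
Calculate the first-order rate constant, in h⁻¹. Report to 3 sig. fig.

k = ln(C₁/C₂) / (t₂ − t₁) = ln(4.08/0.523) / (26.3 − 4.27)
  = 2.054 / 22.03 = 0.09324 h⁻¹

0.0932 h⁻¹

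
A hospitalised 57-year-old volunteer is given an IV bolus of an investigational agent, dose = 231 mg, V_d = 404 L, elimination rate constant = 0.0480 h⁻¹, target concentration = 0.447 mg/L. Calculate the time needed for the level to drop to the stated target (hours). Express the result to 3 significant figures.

5.13 h

C₀ = Dose / Vd = 231.0 / 404 = 0.5718 mg/L
t = ln(C₀ / C) / k = ln(0.5718 / 0.447) / 0.04800
  = ln(1.279) / 0.04800 = 0.2461 / 0.04800 = 5.127 h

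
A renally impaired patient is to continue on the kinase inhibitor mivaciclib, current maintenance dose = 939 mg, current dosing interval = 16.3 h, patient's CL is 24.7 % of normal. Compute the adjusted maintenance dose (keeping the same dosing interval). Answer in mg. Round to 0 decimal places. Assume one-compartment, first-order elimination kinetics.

To keep the same average steady-state level, dosing rate must scale with clearance.
CL ratio = 24.7 / 100 = 0.2470
New dose (same interval) = 939 × 0.2470 = 231.9 mg

232 mg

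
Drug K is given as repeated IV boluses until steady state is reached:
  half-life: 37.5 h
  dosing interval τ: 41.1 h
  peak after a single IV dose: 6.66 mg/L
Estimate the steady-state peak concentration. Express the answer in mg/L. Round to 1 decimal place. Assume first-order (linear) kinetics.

12.5 mg/L

k = ln2 / t½ = 0.693147 / 37.5 = 0.01848 h⁻¹
e^(−kτ) = e^(−0.01848 × 41.1) = 0.4679
Accumulation ratio R = 1 / (1 − e^(−kτ)) = 1 / (1 − 0.4679) = 1.879
Steady-state peak = C₀ × R = 6.66 × 1.879 = 12.51 mg/L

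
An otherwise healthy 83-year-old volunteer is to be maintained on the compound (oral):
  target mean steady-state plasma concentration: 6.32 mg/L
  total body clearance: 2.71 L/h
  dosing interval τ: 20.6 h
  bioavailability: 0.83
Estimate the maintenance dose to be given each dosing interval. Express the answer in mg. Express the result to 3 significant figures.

At steady state, F × (Dose/τ) = Css × CL.
Dose = Css × CL × τ / F = 6.32 × 2.710 × 20.6 / 0.83 = 425.1 mg

425 mg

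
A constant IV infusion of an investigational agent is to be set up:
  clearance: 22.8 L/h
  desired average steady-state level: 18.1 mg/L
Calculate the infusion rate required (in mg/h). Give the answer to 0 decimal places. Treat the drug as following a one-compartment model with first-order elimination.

413 mg/h

At steady state, infusion rate R₀ = Css × CL = 18.1 × 22.80 = 412.7 mg/h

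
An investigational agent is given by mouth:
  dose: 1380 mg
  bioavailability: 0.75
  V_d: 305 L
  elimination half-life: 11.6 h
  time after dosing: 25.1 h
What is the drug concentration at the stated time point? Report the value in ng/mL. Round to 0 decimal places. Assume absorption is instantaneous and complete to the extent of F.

757 ng/mL

Amount reaching circulation = F × Dose = 0.75 × 1380 = 1035 mg
C₀ = F·Dose / Vd = 1035 / 305 = 3.393 mg/L
k = ln2 / t½ = 0.693147 / 11.6 = 0.05975 h⁻¹
C = C₀ · e^(−k·t) = 3.393 × e^(−0.05975 × 25.1)
  = 3.393 × 0.2232 = 0.7573 mg/L
Convert: 0.7573 mg/L × 1000 = 757.3 ng/mL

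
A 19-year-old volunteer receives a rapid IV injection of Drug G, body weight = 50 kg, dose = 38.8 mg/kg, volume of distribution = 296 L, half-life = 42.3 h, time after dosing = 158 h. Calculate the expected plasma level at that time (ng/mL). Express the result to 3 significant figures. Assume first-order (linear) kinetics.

492 ng/mL

Total dose = 38.8 × 50 = 1940 mg
C₀ = Dose / Vd = 1940 / 296 = 6.554 mg/L
k = ln2 / t½ = 0.693147 / 42.3 = 0.01639 h⁻¹
C = C₀ · e^(−k·t) = 6.554 × e^(−0.01639 × 158)
  = 6.554 × 0.07505 = 0.4919 mg/L
Convert: 0.4919 mg/L × 1000 = 491.9 ng/mL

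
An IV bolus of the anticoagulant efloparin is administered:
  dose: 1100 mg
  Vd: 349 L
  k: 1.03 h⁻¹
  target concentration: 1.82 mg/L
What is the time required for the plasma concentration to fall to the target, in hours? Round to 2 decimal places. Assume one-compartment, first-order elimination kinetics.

0.53 h

C₀ = Dose / Vd = 1100 / 349 = 3.152 mg/L
t = ln(C₀ / C) / k = ln(3.152 / 1.82) / 1.030
  = ln(1.732) / 1.030 = 0.5493 / 1.030 = 0.5333 h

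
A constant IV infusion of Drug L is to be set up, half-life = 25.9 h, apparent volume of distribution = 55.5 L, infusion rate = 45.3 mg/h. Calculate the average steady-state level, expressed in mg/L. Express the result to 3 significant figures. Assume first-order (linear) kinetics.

k = ln2 / t½ = 0.693147 / 25.9 = 0.02676 h⁻¹
CL = k × Vd = 0.02676 × 55.5 = 1.485 L/h
At steady state Css = R₀ / CL = 45.3 / 1.485 = 30.51 mg/L

30.5 mg/L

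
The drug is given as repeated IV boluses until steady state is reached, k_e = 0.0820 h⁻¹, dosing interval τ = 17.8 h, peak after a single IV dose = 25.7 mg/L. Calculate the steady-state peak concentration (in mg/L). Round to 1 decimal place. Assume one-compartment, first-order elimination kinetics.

33.5 mg/L

e^(−kτ) = e^(−0.08200 × 17.8) = 0.2323
Accumulation ratio R = 1 / (1 − e^(−kτ)) = 1 / (1 − 0.2323) = 1.303
Steady-state peak = C₀ × R = 25.7 × 1.303 = 33.49 mg/L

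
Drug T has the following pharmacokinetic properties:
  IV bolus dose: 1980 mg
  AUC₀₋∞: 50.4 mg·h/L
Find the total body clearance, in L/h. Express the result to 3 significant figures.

39.3 L/h

CL = Dose / AUC = 1980 / 50.4 = 39.29 L/h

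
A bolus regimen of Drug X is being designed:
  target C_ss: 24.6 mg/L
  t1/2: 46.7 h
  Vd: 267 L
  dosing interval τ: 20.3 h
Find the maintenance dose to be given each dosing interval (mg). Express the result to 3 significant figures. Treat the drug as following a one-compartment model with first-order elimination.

k = ln2 / t½ = 0.693147 / 46.7 = 0.01484 h⁻¹
CL = k × Vd = 0.01484 × 267 = 3.962 L/h
At steady state, Dose/τ = Css × CL.
Dose = Css × CL × τ = 24.6 × 3.962 × 20.3 = 1979 mg

1980 mg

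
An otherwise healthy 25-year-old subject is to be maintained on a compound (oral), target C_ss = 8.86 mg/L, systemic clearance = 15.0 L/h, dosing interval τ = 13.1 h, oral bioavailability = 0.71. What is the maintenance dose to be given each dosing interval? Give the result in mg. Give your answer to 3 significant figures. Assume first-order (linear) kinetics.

At steady state, F × (Dose/τ) = Css × CL.
Dose = Css × CL × τ / F = 8.86 × 15.00 × 13.1 / 0.71 = 2452 mg

2450 mg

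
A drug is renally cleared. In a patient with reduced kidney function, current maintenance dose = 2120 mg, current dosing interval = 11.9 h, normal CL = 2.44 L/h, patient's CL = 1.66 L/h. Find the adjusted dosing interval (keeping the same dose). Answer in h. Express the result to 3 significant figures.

17.5 h

To keep the same average steady-state level, dosing rate must scale with clearance.
CL ratio = 1.66 / 2.44 = 0.6803
New interval (same dose) = 11.9 / 0.6803 = 17.49 h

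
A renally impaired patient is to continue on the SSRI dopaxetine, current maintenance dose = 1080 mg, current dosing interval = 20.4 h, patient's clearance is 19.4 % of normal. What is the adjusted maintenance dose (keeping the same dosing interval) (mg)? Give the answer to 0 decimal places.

To keep the same average steady-state level, dosing rate must scale with clearance.
CL ratio = 19.4 / 100 = 0.1940
New dose (same interval) = 1080 × 0.1940 = 209.5 mg

210 mg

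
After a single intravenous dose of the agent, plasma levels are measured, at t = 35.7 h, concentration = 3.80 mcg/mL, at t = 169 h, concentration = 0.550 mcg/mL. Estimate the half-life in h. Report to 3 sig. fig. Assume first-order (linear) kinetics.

k = ln(C₁/C₂) / (t₂ − t₁) = ln(3.80/0.550) / (169 − 35.7)
  = 1.933 / 133.3 = 0.01450 h⁻¹
t½ = ln2 / k = 0.693147 / 0.01450 = 47.80 h

47.8 h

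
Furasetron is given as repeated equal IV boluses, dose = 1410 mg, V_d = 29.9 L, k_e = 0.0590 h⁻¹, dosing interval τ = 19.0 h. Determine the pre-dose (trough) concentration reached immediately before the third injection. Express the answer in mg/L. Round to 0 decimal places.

20 mg/L

C₀ per dose = Dose / Vd = 1410 / 29.9 = 47.16 mg/L
Fraction remaining after one interval: r = e^(−kτ) = e^(−0.05900 × 19.0) = 0.3260
Before dose 3, 2 doses have been given (aged 1τ, 2τ).
C_trough = C₀ × (r + r²) = 47.16 × (0.3260 + 0.1063) = 20.39 mg/L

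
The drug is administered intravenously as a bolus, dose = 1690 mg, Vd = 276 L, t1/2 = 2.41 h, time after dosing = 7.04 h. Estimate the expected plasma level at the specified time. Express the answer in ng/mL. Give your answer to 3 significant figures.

C₀ = Dose / Vd = 1690 / 276 = 6.123 mg/L
k = ln2 / t½ = 0.693147 / 2.41 = 0.2876 h⁻¹
C = C₀ · e^(−k·t) = 6.123 × e^(−0.2876 × 7.04)
  = 6.123 × 0.1320 = 0.8082 mg/L
Convert: 0.8082 mg/L × 1000 = 808.2 ng/mL

808 ng/mL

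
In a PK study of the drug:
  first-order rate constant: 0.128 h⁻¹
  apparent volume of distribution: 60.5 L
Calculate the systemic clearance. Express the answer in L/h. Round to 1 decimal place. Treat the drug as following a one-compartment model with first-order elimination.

7.7 L/h

CL = k × Vd = 0.128 × 60.5 = 7.744 L/h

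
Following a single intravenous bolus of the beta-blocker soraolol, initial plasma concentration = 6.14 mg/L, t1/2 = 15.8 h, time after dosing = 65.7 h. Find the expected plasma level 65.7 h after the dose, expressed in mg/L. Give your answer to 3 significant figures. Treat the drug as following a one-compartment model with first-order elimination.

k = ln2 / t½ = 0.693147 / 15.8 = 0.04387 h⁻¹
C = C₀ · e^(−k·t) = 6.140 × e^(−0.04387 × 65.7)
  = 6.140 × 0.05601 = 0.3439 mg/L

0.344 mg/L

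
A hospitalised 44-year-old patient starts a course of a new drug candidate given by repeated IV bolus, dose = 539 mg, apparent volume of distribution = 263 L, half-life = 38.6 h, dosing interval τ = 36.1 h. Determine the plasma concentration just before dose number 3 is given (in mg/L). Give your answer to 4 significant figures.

C₀ per dose = Dose / Vd = 539 / 263 = 2.049 mg/L
k = ln2 / t½ = 0.693147 / 38.6 = 0.01796 h⁻¹
Fraction remaining after one interval: r = e^(−kτ) = e^(−0.01796 × 36.1) = 0.5229
Before dose 3, 2 doses have been given (aged 1τ, 2τ).
C_trough = C₀ × (r + r²) = 2.049 × (0.5229 + 0.2734) = 1.632 mg/L

1.632 mg/L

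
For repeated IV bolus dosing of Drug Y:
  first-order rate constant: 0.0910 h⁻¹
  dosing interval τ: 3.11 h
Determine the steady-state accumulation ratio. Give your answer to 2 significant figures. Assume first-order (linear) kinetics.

4.1

e^(−kτ) = e^(−0.09100 × 3.11) = 0.7535
Accumulation ratio R = 1 / (1 − e^(−kτ)) = 1 / (1 − 0.7535) = 4.057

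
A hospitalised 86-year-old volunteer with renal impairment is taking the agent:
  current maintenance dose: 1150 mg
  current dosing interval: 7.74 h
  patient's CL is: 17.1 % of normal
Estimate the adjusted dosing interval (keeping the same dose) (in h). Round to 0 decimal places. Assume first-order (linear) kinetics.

To keep the same average steady-state level, dosing rate must scale with clearance.
CL ratio = 17.1 / 100 = 0.1710
New interval (same dose) = 7.74 / 0.1710 = 45.26 h

45 h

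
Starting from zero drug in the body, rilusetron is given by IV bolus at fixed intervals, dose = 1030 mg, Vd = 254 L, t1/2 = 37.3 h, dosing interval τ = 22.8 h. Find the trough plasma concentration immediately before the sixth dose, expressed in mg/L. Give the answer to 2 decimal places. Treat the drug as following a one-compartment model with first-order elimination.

6.76 mg/L

C₀ per dose = Dose / Vd = 1030 / 254 = 4.055 mg/L
k = ln2 / t½ = 0.693147 / 37.3 = 0.01858 h⁻¹
Fraction remaining after one interval: r = e^(−kτ) = e^(−0.01858 × 22.8) = 0.6547
Before dose 6, 5 doses have been given (aged 1τ, 2τ, 3τ, 4τ, 5τ).
C_trough = C₀ × (r + r² + … + r^5) = C₀ × r(1−r^5)/(1−r)
        = 4.055 × 0.6547 × (1 − 0.1203) / (1 − 0.6547) = 6.763 mg/L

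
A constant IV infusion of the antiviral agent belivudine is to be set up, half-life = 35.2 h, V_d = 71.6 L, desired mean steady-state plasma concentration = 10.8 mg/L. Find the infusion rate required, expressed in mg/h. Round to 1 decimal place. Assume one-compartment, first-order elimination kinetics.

k = ln2 / t½ = 0.693147 / 35.2 = 0.01969 h⁻¹
CL = k × Vd = 0.01969 × 71.6 = 1.410 L/h
At steady state, infusion rate R₀ = Css × CL = 10.8 × 1.410 = 15.23 mg/h

15.2 mg/h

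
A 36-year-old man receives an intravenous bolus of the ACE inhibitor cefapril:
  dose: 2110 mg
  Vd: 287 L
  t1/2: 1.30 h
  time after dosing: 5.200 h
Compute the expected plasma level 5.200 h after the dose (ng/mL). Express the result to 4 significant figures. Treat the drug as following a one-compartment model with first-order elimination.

459.5 ng/mL

C₀ = Dose / Vd = 2110 / 287 = 7.352 mg/L
k = ln2 / t½ = 0.693147 / 1.30 = 0.5332 h⁻¹
t / t½ = 5.200 / 1.30 = 4 half-lives
C = C₀ × (1/2)^4 = 7.352 × 0.06250 = 0.4595 mg/L
Convert: 0.4595 mg/L × 1000 = 459.5 ng/mL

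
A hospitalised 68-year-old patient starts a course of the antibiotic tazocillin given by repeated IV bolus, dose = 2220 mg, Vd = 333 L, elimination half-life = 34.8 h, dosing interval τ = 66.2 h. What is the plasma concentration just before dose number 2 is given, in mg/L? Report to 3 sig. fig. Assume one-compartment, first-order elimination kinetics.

1.78 mg/L

C₀ per dose = Dose / Vd = 2220 / 333 = 6.667 mg/L
k = ln2 / t½ = 0.693147 / 34.8 = 0.01992 h⁻¹
Fraction remaining after one interval: r = e^(−kτ) = e^(−0.01992 × 66.2) = 0.2675
Before dose 2, 1 dose has been given (aged 1τ).
C_trough = C₀ × r = 6.667 × 0.2675 = 1.783 mg/L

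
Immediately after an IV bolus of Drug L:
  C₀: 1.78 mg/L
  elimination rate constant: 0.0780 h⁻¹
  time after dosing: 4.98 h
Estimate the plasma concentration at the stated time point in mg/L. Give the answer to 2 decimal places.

1.21 mg/L

C = C₀ · e^(−k·t) = 1.780 × e^(−0.07800 × 4.98)
  = 1.780 × 0.6781 = 1.207 mg/L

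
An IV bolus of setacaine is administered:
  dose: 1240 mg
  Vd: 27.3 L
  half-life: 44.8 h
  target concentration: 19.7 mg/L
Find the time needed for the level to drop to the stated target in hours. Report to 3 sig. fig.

C₀ = Dose / Vd = 1240 / 27.3 = 45.42 mg/L
k = ln2 / t½ = 0.693147 / 44.8 = 0.01547 h⁻¹
t = ln(C₀ / C) / k = ln(45.42 / 19.7) / 0.01547
  = ln(2.306) / 0.01547 = 0.8355 / 0.01547 = 54.01 h

54.0 h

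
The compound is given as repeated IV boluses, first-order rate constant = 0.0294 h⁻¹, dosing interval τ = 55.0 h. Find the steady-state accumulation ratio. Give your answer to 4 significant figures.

e^(−kτ) = e^(−0.02940 × 55.0) = 0.1985
Accumulation ratio R = 1 / (1 − e^(−kτ)) = 1 / (1 − 0.1985) = 1.248

1.248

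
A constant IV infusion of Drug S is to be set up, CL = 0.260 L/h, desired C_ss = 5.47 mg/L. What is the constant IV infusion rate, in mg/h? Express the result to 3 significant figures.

At steady state, infusion rate R₀ = Css × CL = 5.47 × 0.2600 = 1.422 mg/h

1.42 mg/h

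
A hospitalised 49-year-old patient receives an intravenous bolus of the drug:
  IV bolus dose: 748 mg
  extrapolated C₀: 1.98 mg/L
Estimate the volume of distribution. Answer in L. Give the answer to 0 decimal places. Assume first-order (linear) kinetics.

Vd = Dose / C₀ = 748.0 / 1.98 = 377.8 L

378 L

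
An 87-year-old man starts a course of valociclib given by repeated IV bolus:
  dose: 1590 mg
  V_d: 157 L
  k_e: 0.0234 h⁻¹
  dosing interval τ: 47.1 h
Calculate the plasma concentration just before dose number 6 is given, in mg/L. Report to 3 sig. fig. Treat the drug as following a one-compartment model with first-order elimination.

5.02 mg/L

C₀ per dose = Dose / Vd = 1590 / 157 = 10.13 mg/L
Fraction remaining after one interval: r = e^(−kτ) = e^(−0.02340 × 47.1) = 0.3322
Before dose 6, 5 doses have been given (aged 1τ, 2τ, 3τ, 4τ, 5τ).
C_trough = C₀ × (r + r² + … + r^5) = C₀ × r(1−r^5)/(1−r)
        = 10.13 × 0.3322 × (1 − 0.004046) / (1 − 0.3322) = 5.019 mg/L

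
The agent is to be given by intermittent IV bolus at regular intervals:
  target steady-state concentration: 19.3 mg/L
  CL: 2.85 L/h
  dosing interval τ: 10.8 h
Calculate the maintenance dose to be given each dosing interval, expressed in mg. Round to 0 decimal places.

At steady state, Dose/τ = Css × CL.
Dose = Css × CL × τ = 19.3 × 2.850 × 10.8 = 594.1 mg

594 mg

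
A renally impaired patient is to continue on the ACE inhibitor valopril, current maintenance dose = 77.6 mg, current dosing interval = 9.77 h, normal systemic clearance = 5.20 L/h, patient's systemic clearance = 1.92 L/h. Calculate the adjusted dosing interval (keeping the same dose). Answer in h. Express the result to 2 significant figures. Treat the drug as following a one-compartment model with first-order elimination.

26 h

To keep the same average steady-state level, dosing rate must scale with clearance.
CL ratio = 1.92 / 5.20 = 0.3692
New interval (same dose) = 9.77 / 0.3692 = 26.46 h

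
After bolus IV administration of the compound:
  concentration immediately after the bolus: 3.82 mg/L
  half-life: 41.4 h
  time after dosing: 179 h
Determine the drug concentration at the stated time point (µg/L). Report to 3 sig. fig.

k = ln2 / t½ = 0.693147 / 41.4 = 0.01674 h⁻¹
C = C₀ · e^(−k·t) = 3.820 × e^(−0.01674 × 179)
  = 3.820 × 0.04996 = 0.1908 mg/L
Convert: 0.1908 mg/L × 1000 = 190.8 µg/L

191 µg/L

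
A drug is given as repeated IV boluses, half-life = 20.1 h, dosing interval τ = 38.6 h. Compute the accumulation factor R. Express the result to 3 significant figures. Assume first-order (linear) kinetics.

1.36

k = ln2 / t½ = 0.693147 / 20.1 = 0.03448 h⁻¹
e^(−kτ) = e^(−0.03448 × 38.6) = 0.2642
Accumulation ratio R = 1 / (1 − e^(−kτ)) = 1 / (1 − 0.2642) = 1.359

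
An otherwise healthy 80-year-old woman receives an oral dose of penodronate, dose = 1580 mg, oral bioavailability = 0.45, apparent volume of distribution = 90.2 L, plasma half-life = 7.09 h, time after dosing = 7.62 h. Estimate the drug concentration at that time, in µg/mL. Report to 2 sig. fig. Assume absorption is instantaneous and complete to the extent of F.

Amount reaching circulation = F × Dose = 0.45 × 1580 = 711.0 mg
C₀ = F·Dose / Vd = 711.0 / 90.2 = 7.882 mg/L
k = ln2 / t½ = 0.693147 / 7.09 = 0.09776 h⁻¹
C = C₀ · e^(−k·t) = 7.882 × e^(−0.09776 × 7.62)
  = 7.882 × 0.4748 = 3.742 mg/L
(3.742 mg/L = 3.742 µg/mL)

3.7 µg/mL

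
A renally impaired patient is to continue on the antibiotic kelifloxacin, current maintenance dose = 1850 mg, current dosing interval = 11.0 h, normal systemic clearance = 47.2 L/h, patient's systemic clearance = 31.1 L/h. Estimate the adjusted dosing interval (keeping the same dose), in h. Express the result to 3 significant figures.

16.7 h

To keep the same average steady-state level, dosing rate must scale with clearance.
CL ratio = 31.1 / 47.2 = 0.6589
New interval (same dose) = 11.0 / 0.6589 = 16.69 h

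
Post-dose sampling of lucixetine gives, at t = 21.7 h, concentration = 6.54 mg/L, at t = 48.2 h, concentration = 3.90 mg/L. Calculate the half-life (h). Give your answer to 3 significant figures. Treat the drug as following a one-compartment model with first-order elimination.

35.5 h

k = ln(C₁/C₂) / (t₂ − t₁) = ln(6.54/3.90) / (48.2 − 21.7)
  = 0.5170 / 26.50 = 0.01951 h⁻¹
t½ = ln2 / k = 0.693147 / 0.01951 = 35.53 h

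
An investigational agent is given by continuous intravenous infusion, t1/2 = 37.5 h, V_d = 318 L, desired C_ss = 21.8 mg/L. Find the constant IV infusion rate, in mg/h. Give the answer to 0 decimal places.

k = ln2 / t½ = 0.693147 / 37.5 = 0.01848 h⁻¹
CL = k × Vd = 0.01848 × 318 = 5.877 L/h
At steady state, infusion rate R₀ = Css × CL = 21.8 × 5.877 = 128.1 mg/h

128 mg/h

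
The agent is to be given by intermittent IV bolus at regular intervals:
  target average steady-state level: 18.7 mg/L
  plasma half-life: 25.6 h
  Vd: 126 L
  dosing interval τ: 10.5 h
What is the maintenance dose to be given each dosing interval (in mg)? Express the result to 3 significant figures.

670 mg

k = ln2 / t½ = 0.693147 / 25.6 = 0.02708 h⁻¹
CL = k × Vd = 0.02708 × 126 = 3.412 L/h
At steady state, Dose/τ = Css × CL.
Dose = Css × CL × τ = 18.7 × 3.412 × 10.5 = 669.9 mg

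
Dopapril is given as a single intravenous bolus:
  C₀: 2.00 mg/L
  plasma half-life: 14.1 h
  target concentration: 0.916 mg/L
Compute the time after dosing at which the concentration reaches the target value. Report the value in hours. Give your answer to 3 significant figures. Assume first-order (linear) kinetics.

15.9 h

k = ln2 / t½ = 0.693147 / 14.1 = 0.04916 h⁻¹
t = ln(C₀ / C) / k = ln(2.000 / 0.916) / 0.04916
  = ln(2.183) / 0.04916 = 0.7807 / 0.04916 = 15.88 h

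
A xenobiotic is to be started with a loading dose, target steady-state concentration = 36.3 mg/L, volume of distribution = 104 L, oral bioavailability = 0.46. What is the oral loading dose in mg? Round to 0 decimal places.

LD = Css × Vd / F = 36.3 × 104 / 0.46 = 8207 mg

8207 mg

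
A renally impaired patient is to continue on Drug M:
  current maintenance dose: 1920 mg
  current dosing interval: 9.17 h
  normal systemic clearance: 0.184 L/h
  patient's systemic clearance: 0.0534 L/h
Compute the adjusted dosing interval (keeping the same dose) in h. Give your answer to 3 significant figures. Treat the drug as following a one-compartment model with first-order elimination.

To keep the same average steady-state level, dosing rate must scale with clearance.
CL ratio = 0.0534 / 0.184 = 0.2902
New interval (same dose) = 9.17 / 0.2902 = 31.60 h

31.6 h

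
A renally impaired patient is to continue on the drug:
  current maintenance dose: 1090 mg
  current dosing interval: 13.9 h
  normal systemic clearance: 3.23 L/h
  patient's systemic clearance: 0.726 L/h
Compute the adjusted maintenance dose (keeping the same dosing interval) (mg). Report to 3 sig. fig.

To keep the same average steady-state level, dosing rate must scale with clearance.
CL ratio = 0.726 / 3.23 = 0.2248
New dose (same interval) = 1090 × 0.2248 = 245.0 mg

245 mg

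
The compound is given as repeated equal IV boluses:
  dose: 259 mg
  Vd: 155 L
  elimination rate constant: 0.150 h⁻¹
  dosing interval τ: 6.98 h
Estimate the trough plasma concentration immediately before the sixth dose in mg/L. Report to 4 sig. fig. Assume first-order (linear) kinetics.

C₀ per dose = Dose / Vd = 259 / 155 = 1.671 mg/L
Fraction remaining after one interval: r = e^(−kτ) = e^(−0.1500 × 6.98) = 0.3510
Before dose 6, 5 doses have been given (aged 1τ, 2τ, 3τ, 4τ, 5τ).
C_trough = C₀ × (r + r² + … + r^5) = C₀ × r(1−r^5)/(1−r)
        = 1.671 × 0.3510 × (1 − 0.005328) / (1 − 0.3510) = 0.8989 mg/L

0.8989 mg/L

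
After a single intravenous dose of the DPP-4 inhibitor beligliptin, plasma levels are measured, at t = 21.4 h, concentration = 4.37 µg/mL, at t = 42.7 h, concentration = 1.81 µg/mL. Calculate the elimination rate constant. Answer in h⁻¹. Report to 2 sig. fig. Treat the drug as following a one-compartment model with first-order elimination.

0.041 h⁻¹

k = ln(C₁/C₂) / (t₂ − t₁) = ln(4.37/1.81) / (42.7 − 21.4)
  = 0.8814 / 21.30 = 0.04138 h⁻¹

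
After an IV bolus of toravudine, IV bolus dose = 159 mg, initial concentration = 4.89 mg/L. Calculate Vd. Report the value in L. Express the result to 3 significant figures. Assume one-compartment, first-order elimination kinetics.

32.5 L

Vd = Dose / C₀ = 159.0 / 4.89 = 32.52 L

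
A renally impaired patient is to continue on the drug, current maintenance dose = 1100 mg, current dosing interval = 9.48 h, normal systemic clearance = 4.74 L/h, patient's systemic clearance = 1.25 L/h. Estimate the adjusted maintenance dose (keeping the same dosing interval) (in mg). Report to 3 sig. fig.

290 mg

To keep the same average steady-state level, dosing rate must scale with clearance.
CL ratio = 1.25 / 4.74 = 0.2637
New dose (same interval) = 1100 × 0.2637 = 290.1 mg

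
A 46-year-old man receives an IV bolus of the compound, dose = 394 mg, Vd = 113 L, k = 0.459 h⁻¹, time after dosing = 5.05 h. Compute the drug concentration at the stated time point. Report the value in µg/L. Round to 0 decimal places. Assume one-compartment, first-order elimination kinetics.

C₀ = Dose / Vd = 394.0 / 113 = 3.487 mg/L
C = C₀ · e^(−k·t) = 3.487 × e^(−0.4590 × 5.05)
  = 3.487 × 0.09848 = 0.3434 mg/L
Convert: 0.3434 mg/L × 1000 = 343.4 µg/L

343 µg/L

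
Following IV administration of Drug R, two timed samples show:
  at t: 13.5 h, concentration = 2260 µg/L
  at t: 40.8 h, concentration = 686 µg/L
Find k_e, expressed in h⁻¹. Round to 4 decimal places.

0.0437 h⁻¹

k = ln(C₁/C₂) / (t₂ − t₁) = ln(2260/686) / (40.8 − 13.5)
  = 1.192 / 27.30 = 0.04366 h⁻¹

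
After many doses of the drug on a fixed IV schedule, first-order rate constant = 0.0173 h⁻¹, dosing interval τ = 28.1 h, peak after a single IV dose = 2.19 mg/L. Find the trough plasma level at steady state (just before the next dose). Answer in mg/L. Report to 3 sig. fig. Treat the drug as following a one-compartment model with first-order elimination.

e^(−kτ) = e^(−0.01730 × 28.1) = 0.6150
Accumulation ratio R = 1 / (1 − e^(−kτ)) = 1 / (1 − 0.6150) = 2.597
Steady-state trough = C₀ × R × e^(−kτ) = 2.19 × 2.597 × 0.6150 = 3.498 mg/L

3.50 mg/L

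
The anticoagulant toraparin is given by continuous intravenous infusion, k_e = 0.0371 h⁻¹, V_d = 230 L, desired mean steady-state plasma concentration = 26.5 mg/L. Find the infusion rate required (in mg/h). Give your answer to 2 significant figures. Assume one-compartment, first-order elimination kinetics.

230 mg/h

CL = k × Vd = 0.03710 × 230 = 8.533 L/h
At steady state, infusion rate R₀ = Css × CL = 26.5 × 8.533 = 226.1 mg/h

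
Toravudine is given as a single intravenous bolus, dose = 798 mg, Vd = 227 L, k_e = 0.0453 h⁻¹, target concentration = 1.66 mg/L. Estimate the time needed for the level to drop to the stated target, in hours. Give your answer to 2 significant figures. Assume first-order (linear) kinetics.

17 h

C₀ = Dose / Vd = 798.0 / 227 = 3.515 mg/L
t = ln(C₀ / C) / k = ln(3.515 / 1.66) / 0.04530
  = ln(2.117) / 0.04530 = 0.7500 / 0.04530 = 16.56 h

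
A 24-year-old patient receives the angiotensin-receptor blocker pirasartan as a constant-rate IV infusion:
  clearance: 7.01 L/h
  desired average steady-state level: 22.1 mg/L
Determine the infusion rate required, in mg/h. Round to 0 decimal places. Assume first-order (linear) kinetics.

At steady state, infusion rate R₀ = Css × CL = 22.1 × 7.010 = 154.9 mg/h

155 mg/h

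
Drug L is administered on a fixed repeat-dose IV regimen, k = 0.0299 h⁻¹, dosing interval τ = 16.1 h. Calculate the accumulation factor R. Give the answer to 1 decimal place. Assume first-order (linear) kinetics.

e^(−kτ) = e^(−0.02990 × 16.1) = 0.6179
Accumulation ratio R = 1 / (1 − e^(−kτ)) = 1 / (1 − 0.6179) = 2.617

2.6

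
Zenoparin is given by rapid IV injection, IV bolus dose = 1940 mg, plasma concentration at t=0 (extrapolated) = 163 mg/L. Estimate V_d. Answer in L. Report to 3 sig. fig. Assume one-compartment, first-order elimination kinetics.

Vd = Dose / C₀ = 1940 / 163 = 11.90 L

11.9 L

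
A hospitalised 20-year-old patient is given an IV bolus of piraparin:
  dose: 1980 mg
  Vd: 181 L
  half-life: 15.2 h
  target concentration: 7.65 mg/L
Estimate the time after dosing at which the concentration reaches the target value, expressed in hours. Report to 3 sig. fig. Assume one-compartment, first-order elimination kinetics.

C₀ = Dose / Vd = 1980 / 181 = 10.94 mg/L
k = ln2 / t½ = 0.693147 / 15.2 = 0.04560 h⁻¹
t = ln(C₀ / C) / k = ln(10.94 / 7.65) / 0.04560
  = ln(1.430) / 0.04560 = 0.3577 / 0.04560 = 7.844 h

7.84 h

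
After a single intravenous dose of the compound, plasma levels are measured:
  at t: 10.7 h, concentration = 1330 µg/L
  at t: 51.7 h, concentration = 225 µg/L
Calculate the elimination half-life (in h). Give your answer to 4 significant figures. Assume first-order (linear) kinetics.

k = ln(C₁/C₂) / (t₂ − t₁) = ln(1330/225) / (51.7 − 10.7)
  = 1.777 / 41.00 = 0.04334 h⁻¹
t½ = ln2 / k = 0.693147 / 0.04334 = 15.99 h

15.99 h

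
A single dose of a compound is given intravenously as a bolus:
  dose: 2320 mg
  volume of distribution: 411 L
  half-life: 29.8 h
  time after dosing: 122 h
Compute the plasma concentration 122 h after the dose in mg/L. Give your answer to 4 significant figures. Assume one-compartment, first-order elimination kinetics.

0.3306 mg/L

C₀ = Dose / Vd = 2320 / 411 = 5.645 mg/L
k = ln2 / t½ = 0.693147 / 29.8 = 0.02326 h⁻¹
C = C₀ · e^(−k·t) = 5.645 × e^(−0.02326 × 122)
  = 5.645 × 0.05856 = 0.3306 mg/L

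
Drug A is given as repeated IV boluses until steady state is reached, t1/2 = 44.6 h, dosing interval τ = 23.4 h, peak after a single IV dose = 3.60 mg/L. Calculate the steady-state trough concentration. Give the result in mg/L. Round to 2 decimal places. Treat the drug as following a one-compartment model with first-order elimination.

8.21 mg/L

k = ln2 / t½ = 0.693147 / 44.6 = 0.01554 h⁻¹
e^(−kτ) = e^(−0.01554 × 23.4) = 0.6951
Accumulation ratio R = 1 / (1 − e^(−kτ)) = 1 / (1 − 0.6951) = 3.280
Steady-state trough = C₀ × R × e^(−kτ) = 3.60 × 3.280 × 0.6951 = 8.208 mg/L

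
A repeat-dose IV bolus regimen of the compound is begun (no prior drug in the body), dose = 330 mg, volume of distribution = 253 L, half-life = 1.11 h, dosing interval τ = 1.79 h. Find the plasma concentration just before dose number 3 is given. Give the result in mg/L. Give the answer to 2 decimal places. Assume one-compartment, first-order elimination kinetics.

C₀ per dose = Dose / Vd = 330 / 253 = 1.304 mg/L
k = ln2 / t½ = 0.693147 / 1.11 = 0.6245 h⁻¹
Fraction remaining after one interval: r = e^(−kτ) = e^(−0.6245 × 1.79) = 0.3270
Before dose 3, 2 doses have been given (aged 1τ, 2τ).
C_trough = C₀ × (r + r²) = 1.304 × (0.3270 + 0.1069) = 0.5658 mg/L

0.57 mg/L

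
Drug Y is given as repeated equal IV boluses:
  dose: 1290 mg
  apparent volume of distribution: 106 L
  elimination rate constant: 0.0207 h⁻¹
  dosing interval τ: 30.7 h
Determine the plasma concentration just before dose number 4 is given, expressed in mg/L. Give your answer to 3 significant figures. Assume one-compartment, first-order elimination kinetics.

11.7 mg/L

C₀ per dose = Dose / Vd = 1290 / 106 = 12.17 mg/L
Fraction remaining after one interval: r = e^(−kτ) = e^(−0.02070 × 30.7) = 0.5297
Before dose 4, 3 doses have been given (aged 1τ, 2τ, 3τ).
C_trough = C₀ × (r + r² + … + r^3) = C₀ × r(1−r^3)/(1−r)
        = 12.17 × 0.5297 × (1 − 0.1486) / (1 − 0.5297) = 11.67 mg/L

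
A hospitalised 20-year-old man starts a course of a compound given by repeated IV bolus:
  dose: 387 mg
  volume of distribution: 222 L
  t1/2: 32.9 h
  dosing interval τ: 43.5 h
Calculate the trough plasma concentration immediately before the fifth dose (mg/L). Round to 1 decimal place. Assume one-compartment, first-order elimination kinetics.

1.1 mg/L

C₀ per dose = Dose / Vd = 387 / 222 = 1.743 mg/L
k = ln2 / t½ = 0.693147 / 32.9 = 0.02107 h⁻¹
Fraction remaining after one interval: r = e^(−kτ) = e^(−0.02107 × 43.5) = 0.3999
Before dose 5, 4 doses have been given (aged 1τ, 2τ, 3τ, 4τ).
C_trough = C₀ × (r + r² + … + r^4) = C₀ × r(1−r^4)/(1−r)
        = 1.743 × 0.3999 × (1 − 0.02557) / (1 − 0.3999) = 1.132 mg/L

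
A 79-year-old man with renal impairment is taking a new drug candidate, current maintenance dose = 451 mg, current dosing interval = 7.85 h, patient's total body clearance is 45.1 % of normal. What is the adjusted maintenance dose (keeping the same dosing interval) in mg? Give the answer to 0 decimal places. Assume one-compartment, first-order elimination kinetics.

203 mg

To keep the same average steady-state level, dosing rate must scale with clearance.
CL ratio = 45.1 / 100 = 0.4510
New dose (same interval) = 451 × 0.4510 = 203.4 mg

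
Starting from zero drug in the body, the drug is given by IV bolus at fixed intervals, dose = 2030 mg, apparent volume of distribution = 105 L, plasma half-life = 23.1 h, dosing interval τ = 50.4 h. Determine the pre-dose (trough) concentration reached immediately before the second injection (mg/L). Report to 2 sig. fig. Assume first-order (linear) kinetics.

C₀ per dose = Dose / Vd = 2030 / 105 = 19.33 mg/L
k = ln2 / t½ = 0.693147 / 23.1 = 0.03001 h⁻¹
Fraction remaining after one interval: r = e^(−kτ) = e^(−0.03001 × 50.4) = 0.2204
Before dose 2, 1 dose has been given (aged 1τ).
C_trough = C₀ × r = 19.33 × 0.2204 = 4.260 mg/L

4.3 mg/L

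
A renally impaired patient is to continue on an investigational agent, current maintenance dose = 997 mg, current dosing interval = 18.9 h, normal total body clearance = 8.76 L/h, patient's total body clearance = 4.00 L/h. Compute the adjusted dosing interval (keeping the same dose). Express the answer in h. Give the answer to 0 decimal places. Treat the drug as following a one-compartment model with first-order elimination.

To keep the same average steady-state level, dosing rate must scale with clearance.
CL ratio = 4.00 / 8.76 = 0.4566
New interval (same dose) = 18.9 / 0.4566 = 41.39 h

41 h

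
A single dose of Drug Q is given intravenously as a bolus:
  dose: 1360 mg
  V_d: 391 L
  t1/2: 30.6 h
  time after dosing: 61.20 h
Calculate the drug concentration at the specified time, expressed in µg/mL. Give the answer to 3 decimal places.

C₀ = Dose / Vd = 1360 / 391 = 3.478 mg/L
k = ln2 / t½ = 0.693147 / 30.6 = 0.02265 h⁻¹
t / t½ = 61.20 / 30.6 = 2 half-lives
C = C₀ × (1/2)^2 = 3.478 × 0.2500 = 0.8695 mg/L
(0.8695 mg/L = 0.8695 µg/mL)

0.870 µg/mL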